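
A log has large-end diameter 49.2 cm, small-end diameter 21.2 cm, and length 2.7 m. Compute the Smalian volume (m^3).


Smalian: V = (A1 + A2)/2 * L,  A = pi*(D/200)^2
A1 = pi*(49.2/200)^2 = 0.190117 m^2
A2 = pi*(21.2/200)^2 = 0.035299 m^2
V = (0.190117+0.035299)/2*2.7 = 0.3043 m^3

0.3043


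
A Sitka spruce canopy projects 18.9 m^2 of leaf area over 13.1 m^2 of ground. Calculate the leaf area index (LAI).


Formula: LAI = total leaf area / ground area  (dimensionless)
LAI = 18.9 m^2 / 13.1 m^2
LAI = 1.44

1.44


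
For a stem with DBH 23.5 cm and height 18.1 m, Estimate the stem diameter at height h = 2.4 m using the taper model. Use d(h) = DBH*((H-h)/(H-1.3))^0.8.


Taper: d(h) = DBH * ((H - h) / (H - 1.3))^0.8
Numerator = H - h = 18.1 - 2.4 = 15.7 m
Denominator = H - 1.3 = 18.1 - 1.3 = 16.8 m
Ratio = 15.7 / 16.8 = 0.93452
d = 23.5 * 0.93452^0.8 = 22.3 cm

22.3


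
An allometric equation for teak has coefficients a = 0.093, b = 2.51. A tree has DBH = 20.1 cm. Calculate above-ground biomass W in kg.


Formula: W = a * DBH^b  (allometric power law)
DBH^b = 20.1^2.51 = 1866.4747
W = 0.093 * 1866.4747 = 173.6 kg

173.6


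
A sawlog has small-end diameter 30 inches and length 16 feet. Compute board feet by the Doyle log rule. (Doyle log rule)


Doyle: BF = (D - 4)^2 * L / 16
Adjusted diameter = 30 - 4 = 26 in
(D-4)^2 = 26^2 = 676
BF = 676 * 16 / 16 = 676 BF

676


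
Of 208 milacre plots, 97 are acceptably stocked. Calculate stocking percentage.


Formula: Stocking % = stocked plots / total plots * 100
Stocking = 97 / 208 * 100
Stocking = 0.4663 * 100 = 46.6%

46.6


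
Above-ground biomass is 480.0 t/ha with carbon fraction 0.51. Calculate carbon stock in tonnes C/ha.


Formula: Carbon Stock = Biomass * Carbon Fraction
C = 480.0 t/ha * 0.51
C = 244.8 t C/ha

244.8


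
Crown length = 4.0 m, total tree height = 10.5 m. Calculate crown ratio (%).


Formula: Crown Ratio = (Crown Length / Total Height) * 100
CR = (4.0 m / 10.5 m) * 100
CR = 0.381 * 100 = 38.1%

38.1


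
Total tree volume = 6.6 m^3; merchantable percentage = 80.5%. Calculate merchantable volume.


Formula: MV = V_total * (merchantable_pct / 100)
Merchantable fraction = 80.5% / 100 = 0.805
MV = 6.6 m^3 * 0.805 = 5.313 m^3

5.313


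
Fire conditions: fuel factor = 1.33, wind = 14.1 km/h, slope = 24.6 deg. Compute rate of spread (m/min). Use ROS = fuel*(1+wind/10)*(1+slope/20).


Formula: ROS = fuel * (1 + wind/10) * (1 + slope/20)
Wind factor = 1 + 14.1/10 = 2.41
Slope factor = 1 + 24.6/20 = 2.23
ROS = 1.33 * 2.41 * 2.23 = 7.15 m/min

7.15


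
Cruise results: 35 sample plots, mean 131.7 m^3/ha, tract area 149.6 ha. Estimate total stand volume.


Formula: Total Volume = Mean Volume per ha * Total Area
Total Volume = 131.7 m^3/ha * 149.6 ha
Total Volume = 19702 m^3

19702


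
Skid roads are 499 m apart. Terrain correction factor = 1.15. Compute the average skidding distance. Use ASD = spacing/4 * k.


Formula: ASD = (spacing / 4) * correction
Uncorrected distance = spacing / 4 = 499 / 4 = 124.75 m
ASD = 124.75 * 1.15 = 143 m

143


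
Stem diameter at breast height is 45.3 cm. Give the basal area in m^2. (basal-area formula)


Formula: BA = pi * (DBH/2)^2 / 10000  (cm^2 to m^2)
Radius = DBH/2 = 45.3/2 = 22.65 cm
BA = pi * 22.65^2 / 10000
   = 1611.7077 cm^2 / 10000
   = 0.1612 m^2

0.1612


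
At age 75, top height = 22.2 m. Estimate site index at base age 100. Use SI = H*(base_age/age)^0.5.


Formula: SI = H_dom * (base_age / age)^0.5
Age ratio = 100 / 75 = 1.33333
sqrt(age_ratio) = 1.1547
SI = 22.2 * 1.1547 = 25.6 m

25.6


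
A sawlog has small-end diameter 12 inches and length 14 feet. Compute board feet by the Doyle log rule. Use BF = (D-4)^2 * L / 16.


Doyle: BF = (D - 4)^2 * L / 16
Adjusted diameter = 12 - 4 = 8 in
(D-4)^2 = 8^2 = 64
BF = 64 * 14 / 16 = 56 BF

56


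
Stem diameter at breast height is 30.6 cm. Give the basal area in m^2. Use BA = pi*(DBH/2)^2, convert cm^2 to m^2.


Formula: BA = pi * (DBH/2)^2 / 10000  (cm^2 to m^2)
Radius = DBH/2 = 30.6/2 = 15.3 cm
BA = pi * 15.3^2 / 10000
   = 735.4154 cm^2 / 10000
   = 0.0735 m^2

0.0735


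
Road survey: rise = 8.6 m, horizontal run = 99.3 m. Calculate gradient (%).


Formula: Gradient = rise / run * 100
Gradient = 8.6 / 99.3 * 100 = 8.7%

8.7


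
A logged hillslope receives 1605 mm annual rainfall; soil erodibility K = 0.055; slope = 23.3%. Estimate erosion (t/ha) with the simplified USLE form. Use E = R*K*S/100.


Formula: E = R * K * S / 100  (simplified USLE)
R * K = 1605 * 0.055 = 88.275
E = 88.275 * 23.3 / 100 = 20.57 t/ha

20.57


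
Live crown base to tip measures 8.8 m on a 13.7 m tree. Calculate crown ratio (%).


Formula: Crown Ratio = (Crown Length / Total Height) * 100
CR = (8.8 m / 13.7 m) * 100
CR = 0.6423 * 100 = 64.2%

64.2


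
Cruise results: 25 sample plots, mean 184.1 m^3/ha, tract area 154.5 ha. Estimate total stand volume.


Formula: Total Volume = Mean Volume per ha * Total Area
Total Volume = 184.1 m^3/ha * 154.5 ha
Total Volume = 28443 m^3

28443


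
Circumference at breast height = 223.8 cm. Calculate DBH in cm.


Formula: DBH = C / pi
DBH = 223.8 / pi
pi = 3.14159...
DBH = 71.2 cm

71.2


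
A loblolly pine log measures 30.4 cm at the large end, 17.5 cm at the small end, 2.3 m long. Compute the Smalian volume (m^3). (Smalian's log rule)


Smalian: V = (A1 + A2)/2 * L,  A = pi*(D/200)^2
A1 = pi*(30.4/200)^2 = 0.072583 m^2
A2 = pi*(17.5/200)^2 = 0.024053 m^2
V = (0.072583+0.024053)/2*2.3 = 0.1111 m^3

0.1111


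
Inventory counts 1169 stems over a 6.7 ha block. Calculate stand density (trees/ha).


Formula: Stand Density = N_trees / Area_ha
Density = 1169 trees / 6.7 ha
Density = 174 trees/ha

174


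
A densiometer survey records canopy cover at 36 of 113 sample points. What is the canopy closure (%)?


Formula: Canopy closure = covered points / total points * 100
Closure = 36 / 113 * 100
Closure = 0.3186 * 100 = 31.9%

31.9


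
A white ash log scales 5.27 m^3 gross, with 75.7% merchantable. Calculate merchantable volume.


Formula: MV = V_total * (merchantable_pct / 100)
Merchantable fraction = 75.7% / 100 = 0.757
MV = 5.27 m^3 * 0.757 = 3.989 m^3

3.989


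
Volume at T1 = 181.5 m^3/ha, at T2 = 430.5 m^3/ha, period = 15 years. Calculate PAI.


Formula: PAI = (V_T2 - V_T1) / (T2 - T1)
Volume increment = 430.5 - 181.5 = 249.0 m^3/ha
PAI = 249.0 / 15 = 16.6 m^3/ha/year

16.6


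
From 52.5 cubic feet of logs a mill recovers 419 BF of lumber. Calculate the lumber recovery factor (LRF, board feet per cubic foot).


Formula: LRF = Lumber Output (BF) / Log Input (ft^3)
LRF = 419 BF / 52.5 ft^3
LRF = 7.98 BF/ft^3

7.98


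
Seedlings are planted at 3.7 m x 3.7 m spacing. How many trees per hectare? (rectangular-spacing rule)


Formula: TPH = 10000 m^2/ha / (spacing_x * spacing_y)
Area per tree = 3.7 m * 3.7 m = 13.69 m^2
TPH = 10000 / 13.69 = 730 trees/ha

730


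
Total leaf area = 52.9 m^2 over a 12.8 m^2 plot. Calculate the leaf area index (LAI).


Formula: LAI = total leaf area / ground area  (dimensionless)
LAI = 52.9 m^2 / 12.8 m^2
LAI = 4.13

4.13


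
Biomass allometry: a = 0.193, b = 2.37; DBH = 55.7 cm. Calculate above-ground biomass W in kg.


Formula: W = a * DBH^b  (allometric power law)
DBH^b = 55.7^2.37 = 13730.1984
W = 0.193 * 13730.1984 = 2649.9 kg

2649.9


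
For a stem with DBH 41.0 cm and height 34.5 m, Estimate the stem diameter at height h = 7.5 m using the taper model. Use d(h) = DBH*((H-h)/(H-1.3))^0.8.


Taper: d(h) = DBH * ((H - h) / (H - 1.3))^0.8
Numerator = H - h = 34.5 - 7.5 = 27.0 m
Denominator = H - 1.3 = 34.5 - 1.3 = 33.2 m
Ratio = 27.0 / 33.2 = 0.81325
d = 41.0 * 0.81325^0.8 = 34.8 cm

34.8


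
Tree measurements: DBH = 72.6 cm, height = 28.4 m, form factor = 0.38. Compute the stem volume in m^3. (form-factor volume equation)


Formula: V = pi * (DBH/200)^2 * H * ff
Radius = DBH/200 = 72.6/200 = 0.363 m
Radius^2 = 0.363^2 = 0.131769 m^2
V = pi * 0.131769 * 28.4 * 0.38
V = 4.468 m^3

4.468


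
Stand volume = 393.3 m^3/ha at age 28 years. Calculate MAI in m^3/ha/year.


Formula: MAI = Total Volume / Stand Age
MAI = 393.3 m^3/ha / 28 years
MAI = 14.05 m^3/ha/year

14.05


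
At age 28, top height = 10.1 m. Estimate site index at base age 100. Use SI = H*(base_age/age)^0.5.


Formula: SI = H_dom * (base_age / age)^0.5
Age ratio = 100 / 28 = 3.57143
sqrt(age_ratio) = 1.88982
SI = 10.1 * 1.88982 = 19.1 m

19.1


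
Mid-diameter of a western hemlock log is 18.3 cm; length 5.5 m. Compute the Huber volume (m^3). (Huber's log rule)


Huber: V = Am * L,  Am = pi*(Dm/200)^2
Am = pi*(18.3/200)^2 = 0.026302 m^2
V = 0.026302*5.5 = 0.1447 m^3

0.1447


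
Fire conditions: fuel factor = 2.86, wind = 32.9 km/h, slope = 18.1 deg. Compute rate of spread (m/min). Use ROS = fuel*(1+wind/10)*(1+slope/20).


Formula: ROS = fuel * (1 + wind/10) * (1 + slope/20)
Wind factor = 1 + 32.9/10 = 4.29
Slope factor = 1 + 18.1/20 = 1.905
ROS = 2.86 * 4.29 * 1.905 = 23.37 m/min

23.37


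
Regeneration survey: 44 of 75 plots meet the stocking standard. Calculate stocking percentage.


Formula: Stocking % = stocked plots / total plots * 100
Stocking = 44 / 75 * 100
Stocking = 0.5867 * 100 = 58.7%

58.7


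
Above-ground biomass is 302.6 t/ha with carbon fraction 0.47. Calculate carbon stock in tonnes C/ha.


Formula: Carbon Stock = Biomass * Carbon Fraction
C = 302.6 t/ha * 0.47
C = 142.2 t C/ha

142.2


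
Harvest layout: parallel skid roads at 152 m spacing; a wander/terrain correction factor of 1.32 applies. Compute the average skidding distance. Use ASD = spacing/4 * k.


Formula: ASD = (spacing / 4) * correction
Uncorrected distance = spacing / 4 = 152 / 4 = 38 m
ASD = 38 * 1.32 = 50 m

50


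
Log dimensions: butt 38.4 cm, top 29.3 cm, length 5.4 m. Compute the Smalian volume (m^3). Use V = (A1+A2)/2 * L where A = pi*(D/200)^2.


Smalian: V = (A1 + A2)/2 * L,  A = pi*(D/200)^2
A1 = pi*(38.4/200)^2 = 0.115812 m^2
A2 = pi*(29.3/200)^2 = 0.067426 m^2
V = (0.115812+0.067426)/2*5.4 = 0.4947 m^3

0.4947


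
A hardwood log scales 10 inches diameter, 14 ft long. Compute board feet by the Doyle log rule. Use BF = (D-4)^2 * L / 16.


Doyle: BF = (D - 4)^2 * L / 16
Adjusted diameter = 10 - 4 = 6 in
(D-4)^2 = 6^2 = 36
BF = 36 * 14 / 16 = 32 BF

32


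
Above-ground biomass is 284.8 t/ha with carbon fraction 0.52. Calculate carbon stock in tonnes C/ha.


Formula: Carbon Stock = Biomass * Carbon Fraction
C = 284.8 t/ha * 0.52
C = 148.1 t C/ha

148.1


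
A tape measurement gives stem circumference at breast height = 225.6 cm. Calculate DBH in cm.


Formula: DBH = C / pi
DBH = 225.6 / pi
pi = 3.14159...
DBH = 71.8 cm

71.8


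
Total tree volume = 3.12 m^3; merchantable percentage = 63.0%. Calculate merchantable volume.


Formula: MV = V_total * (merchantable_pct / 100)
Merchantable fraction = 63.0% / 100 = 0.63
MV = 3.12 m^3 * 0.63 = 1.966 m^3

1.966


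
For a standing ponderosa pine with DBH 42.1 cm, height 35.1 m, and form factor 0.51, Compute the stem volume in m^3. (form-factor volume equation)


Formula: V = pi * (DBH/200)^2 * H * ff
Radius = DBH/200 = 42.1/200 = 0.2105 m
Radius^2 = 0.2105^2 = 0.04431025 m^2
V = pi * 0.04431025 * 35.1 * 0.51
V = 2.492 m^3

2.492


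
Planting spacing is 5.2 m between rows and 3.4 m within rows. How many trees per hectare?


Formula: TPH = 10000 m^2/ha / (spacing_x * spacing_y)
Area per tree = 5.2 m * 3.4 m = 17.68 m^2
TPH = 10000 / 17.68 = 566 trees/ha

566


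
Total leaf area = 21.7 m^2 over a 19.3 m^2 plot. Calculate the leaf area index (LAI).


Formula: LAI = total leaf area / ground area  (dimensionless)
LAI = 21.7 m^2 / 19.3 m^2
LAI = 1.12

1.12


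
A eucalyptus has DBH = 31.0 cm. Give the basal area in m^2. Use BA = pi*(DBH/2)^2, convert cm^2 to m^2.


Formula: BA = pi * (DBH/2)^2 / 10000  (cm^2 to m^2)
Radius = DBH/2 = 31.0/2 = 15.5 cm
BA = pi * 15.5^2 / 10000
   = 754.7676 cm^2 / 10000
   = 0.0755 m^2

0.0755


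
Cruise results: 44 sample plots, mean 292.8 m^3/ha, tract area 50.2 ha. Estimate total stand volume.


Formula: Total Volume = Mean Volume per ha * Total Area
Total Volume = 292.8 m^3/ha * 50.2 ha
Total Volume = 14699 m^3

14699


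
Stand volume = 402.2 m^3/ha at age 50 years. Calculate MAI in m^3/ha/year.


Formula: MAI = Total Volume / Stand Age
MAI = 402.2 m^3/ha / 50 years
MAI = 8.04 m^3/ha/year

8.04


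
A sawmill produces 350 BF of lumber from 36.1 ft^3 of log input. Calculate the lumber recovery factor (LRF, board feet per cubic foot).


Formula: LRF = Lumber Output (BF) / Log Input (ft^3)
LRF = 350 BF / 36.1 ft^3
LRF = 9.7 BF/ft^3

9.7


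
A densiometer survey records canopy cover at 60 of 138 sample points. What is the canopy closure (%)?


Formula: Canopy closure = covered points / total points * 100
Closure = 60 / 138 * 100
Closure = 0.4348 * 100 = 43.5%

43.5


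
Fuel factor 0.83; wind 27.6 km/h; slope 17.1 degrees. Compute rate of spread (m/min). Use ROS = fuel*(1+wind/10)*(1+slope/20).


Formula: ROS = fuel * (1 + wind/10) * (1 + slope/20)
Wind factor = 1 + 27.6/10 = 3.76
Slope factor = 1 + 17.1/20 = 1.855
ROS = 0.83 * 3.76 * 1.855 = 5.79 m/min

5.79


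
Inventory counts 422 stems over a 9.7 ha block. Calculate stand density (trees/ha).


Formula: Stand Density = N_trees / Area_ha
Density = 422 trees / 9.7 ha
Density = 44 trees/ha

44


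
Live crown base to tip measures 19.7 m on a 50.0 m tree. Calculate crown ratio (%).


Formula: Crown Ratio = (Crown Length / Total Height) * 100
CR = (19.7 m / 50.0 m) * 100
CR = 0.394 * 100 = 39.4%

39.4


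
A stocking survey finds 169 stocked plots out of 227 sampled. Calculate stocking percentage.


Formula: Stocking % = stocked plots / total plots * 100
Stocking = 169 / 227 * 100
Stocking = 0.7445 * 100 = 74.4%

74.4


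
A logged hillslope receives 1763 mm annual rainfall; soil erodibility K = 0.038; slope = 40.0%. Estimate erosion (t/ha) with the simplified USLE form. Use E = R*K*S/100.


Formula: E = R * K * S / 100  (simplified USLE)
R * K = 1763 * 0.038 = 66.994
E = 66.994 * 40.0 / 100 = 26.8 t/ha

26.8


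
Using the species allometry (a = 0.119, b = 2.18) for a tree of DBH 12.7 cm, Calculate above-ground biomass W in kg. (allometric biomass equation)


Formula: W = a * DBH^b  (allometric power law)
DBH^b = 12.7^2.18 = 254.8544
W = 0.119 * 254.8544 = 30.3 kg

30.3


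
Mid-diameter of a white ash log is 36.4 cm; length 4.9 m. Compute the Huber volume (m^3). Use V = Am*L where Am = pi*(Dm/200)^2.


Huber: V = Am * L,  Am = pi*(Dm/200)^2
Am = pi*(36.4/200)^2 = 0.104062 m^2
V = 0.104062*4.9 = 0.5099 m^3

0.5099


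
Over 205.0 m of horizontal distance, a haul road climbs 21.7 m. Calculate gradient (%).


Formula: Gradient = rise / run * 100
Gradient = 21.7 / 205.0 * 100 = 10.6%

10.6


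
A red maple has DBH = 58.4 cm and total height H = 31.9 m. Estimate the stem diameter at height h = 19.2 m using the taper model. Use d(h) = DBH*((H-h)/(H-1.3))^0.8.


Taper: d(h) = DBH * ((H - h) / (H - 1.3))^0.8
Numerator = H - h = 31.9 - 19.2 = 12.7 m
Denominator = H - 1.3 = 31.9 - 1.3 = 30.6 m
Ratio = 12.7 / 30.6 = 0.41503
d = 58.4 * 0.41503^0.8 = 28.9 cm

28.9


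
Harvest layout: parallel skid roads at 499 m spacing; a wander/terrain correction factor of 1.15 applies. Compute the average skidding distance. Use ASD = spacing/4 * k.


Formula: ASD = (spacing / 4) * correction
Uncorrected distance = spacing / 4 = 499 / 4 = 124.75 m
ASD = 124.75 * 1.15 = 143 m

143


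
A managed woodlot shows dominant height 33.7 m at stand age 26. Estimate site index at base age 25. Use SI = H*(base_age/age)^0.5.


Formula: SI = H_dom * (base_age / age)^0.5
Age ratio = 25 / 26 = 0.96154
sqrt(age_ratio) = 0.98058
SI = 33.7 * 0.98058 = 33.0 m

33.0


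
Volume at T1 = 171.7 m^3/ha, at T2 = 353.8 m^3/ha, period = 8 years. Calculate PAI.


Formula: PAI = (V_T2 - V_T1) / (T2 - T1)
Volume increment = 353.8 - 171.7 = 182.1 m^3/ha
PAI = 182.1 / 8 = 22.76 m^3/ha/year

22.76


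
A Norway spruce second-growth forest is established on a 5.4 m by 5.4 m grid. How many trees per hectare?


Formula: TPH = 10000 m^2/ha / (spacing_x * spacing_y)
Area per tree = 5.4 m * 5.4 m = 29.16 m^2
TPH = 10000 / 29.16 = 343 trees/ha

343


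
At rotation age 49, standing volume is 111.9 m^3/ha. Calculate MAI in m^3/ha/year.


Formula: MAI = Total Volume / Stand Age
MAI = 111.9 m^3/ha / 49 years
MAI = 2.28 m^3/ha/year

2.28


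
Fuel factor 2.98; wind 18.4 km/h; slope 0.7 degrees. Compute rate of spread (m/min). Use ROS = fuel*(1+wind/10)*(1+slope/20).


Formula: ROS = fuel * (1 + wind/10) * (1 + slope/20)
Wind factor = 1 + 18.4/10 = 2.84
Slope factor = 1 + 0.7/20 = 1.035
ROS = 2.98 * 2.84 * 1.035 = 8.76 m/min

8.76


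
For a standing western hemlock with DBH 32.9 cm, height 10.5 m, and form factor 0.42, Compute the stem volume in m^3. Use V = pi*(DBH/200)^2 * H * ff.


Formula: V = pi * (DBH/200)^2 * H * ff
Radius = DBH/200 = 32.9/200 = 0.1645 m
Radius^2 = 0.1645^2 = 0.02706025 m^2
V = pi * 0.02706025 * 10.5 * 0.42
V = 0.375 m^3

0.375


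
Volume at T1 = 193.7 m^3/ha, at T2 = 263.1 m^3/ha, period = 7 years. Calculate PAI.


Formula: PAI = (V_T2 - V_T1) / (T2 - T1)
Volume increment = 263.1 - 193.7 = 69.4 m^3/ha
PAI = 69.4 / 7 = 9.91 m^3/ha/year

9.91


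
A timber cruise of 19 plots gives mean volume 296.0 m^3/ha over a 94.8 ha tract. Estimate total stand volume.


Formula: Total Volume = Mean Volume per ha * Total Area
Total Volume = 296.0 m^3/ha * 94.8 ha
Total Volume = 28061 m^3

28061


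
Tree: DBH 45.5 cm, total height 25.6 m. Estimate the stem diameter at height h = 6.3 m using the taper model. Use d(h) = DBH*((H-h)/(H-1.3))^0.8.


Taper: d(h) = DBH * ((H - h) / (H - 1.3))^0.8
Numerator = H - h = 25.6 - 6.3 = 19.3 m
Denominator = H - 1.3 = 25.6 - 1.3 = 24.3 m
Ratio = 19.3 / 24.3 = 0.79424
d = 45.5 * 0.79424^0.8 = 37.8 cm

37.8


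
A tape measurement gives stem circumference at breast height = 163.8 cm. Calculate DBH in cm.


Formula: DBH = C / pi
DBH = 163.8 / pi
pi = 3.14159...
DBH = 52.1 cm

52.1


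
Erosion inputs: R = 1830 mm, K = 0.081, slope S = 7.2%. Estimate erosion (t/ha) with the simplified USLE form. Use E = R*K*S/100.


Formula: E = R * K * S / 100  (simplified USLE)
R * K = 1830 * 0.081 = 148.23
E = 148.23 * 7.2 / 100 = 10.67 t/ha

10.67


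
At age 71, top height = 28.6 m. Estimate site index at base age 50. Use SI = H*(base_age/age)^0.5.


Formula: SI = H_dom * (base_age / age)^0.5
Age ratio = 50 / 71 = 0.70423
sqrt(age_ratio) = 0.83918
SI = 28.6 * 0.83918 = 24.0 m

24.0


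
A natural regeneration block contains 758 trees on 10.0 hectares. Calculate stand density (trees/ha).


Formula: Stand Density = N_trees / Area_ha
Density = 758 trees / 10.0 ha
Density = 76 trees/ha

76


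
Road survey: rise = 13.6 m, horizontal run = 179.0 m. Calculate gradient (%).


Formula: Gradient = rise / run * 100
Gradient = 13.6 / 179.0 * 100 = 7.6%

7.6


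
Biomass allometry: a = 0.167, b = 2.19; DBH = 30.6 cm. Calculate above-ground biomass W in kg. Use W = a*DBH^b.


Formula: W = a * DBH^b  (allometric power law)
DBH^b = 30.6^2.19 = 1793.6179
W = 0.167 * 1793.6179 = 299.5 kg

299.5


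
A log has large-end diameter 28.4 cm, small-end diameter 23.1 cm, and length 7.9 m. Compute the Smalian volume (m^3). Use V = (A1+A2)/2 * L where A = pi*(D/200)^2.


Smalian: V = (A1 + A2)/2 * L,  A = pi*(D/200)^2
A1 = pi*(28.4/200)^2 = 0.063347 m^2
A2 = pi*(23.1/200)^2 = 0.04191 m^2
V = (0.063347+0.04191)/2*7.9 = 0.4158 m^3

0.4158


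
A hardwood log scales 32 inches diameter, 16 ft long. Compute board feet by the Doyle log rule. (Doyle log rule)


Doyle: BF = (D - 4)^2 * L / 16
Adjusted diameter = 32 - 4 = 28 in
(D-4)^2 = 28^2 = 784
BF = 784 * 16 / 16 = 784 BF

784


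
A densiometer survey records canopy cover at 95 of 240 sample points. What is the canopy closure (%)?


Formula: Canopy closure = covered points / total points * 100
Closure = 95 / 240 * 100
Closure = 0.3958 * 100 = 39.6%

39.6


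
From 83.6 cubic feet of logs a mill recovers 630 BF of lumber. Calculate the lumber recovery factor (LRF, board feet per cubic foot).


Formula: LRF = Lumber Output (BF) / Log Input (ft^3)
LRF = 630 BF / 83.6 ft^3
LRF = 7.54 BF/ft^3

7.54


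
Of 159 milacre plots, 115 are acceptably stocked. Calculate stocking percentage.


Formula: Stocking % = stocked plots / total plots * 100
Stocking = 115 / 159 * 100
Stocking = 0.7233 * 100 = 72.3%

72.3


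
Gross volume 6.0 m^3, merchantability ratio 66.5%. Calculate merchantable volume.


Formula: MV = V_total * (merchantable_pct / 100)
Merchantable fraction = 66.5% / 100 = 0.665
MV = 6.0 m^3 * 0.665 = 3.99 m^3

3.99


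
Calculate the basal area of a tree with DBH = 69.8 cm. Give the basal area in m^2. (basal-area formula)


Formula: BA = pi * (DBH/2)^2 / 10000  (cm^2 to m^2)
Radius = DBH/2 = 69.8/2 = 34.9 cm
BA = pi * 34.9^2 / 10000
   = 3826.4913 cm^2 / 10000
   = 0.3826 m^2

0.3826


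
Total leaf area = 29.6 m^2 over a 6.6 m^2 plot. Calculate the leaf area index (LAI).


Formula: LAI = total leaf area / ground area  (dimensionless)
LAI = 29.6 m^2 / 6.6 m^2
LAI = 4.48

4.48


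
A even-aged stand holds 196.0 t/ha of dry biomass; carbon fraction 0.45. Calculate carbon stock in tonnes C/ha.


Formula: Carbon Stock = Biomass * Carbon Fraction
C = 196.0 t/ha * 0.45
C = 88.2 t C/ha

88.2


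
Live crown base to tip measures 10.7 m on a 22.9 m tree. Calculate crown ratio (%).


Formula: Crown Ratio = (Crown Length / Total Height) * 100
CR = (10.7 m / 22.9 m) * 100
CR = 0.4672 * 100 = 46.7%

46.7


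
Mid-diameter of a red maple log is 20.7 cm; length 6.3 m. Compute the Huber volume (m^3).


Huber: V = Am * L,  Am = pi*(Dm/200)^2
Am = pi*(20.7/200)^2 = 0.033654 m^2
V = 0.033654*6.3 = 0.212 m^3

0.212


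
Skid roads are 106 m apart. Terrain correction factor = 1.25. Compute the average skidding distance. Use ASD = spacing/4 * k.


Formula: ASD = (spacing / 4) * correction
Uncorrected distance = spacing / 4 = 106 / 4 = 26.5 m
ASD = 26.5 * 1.25 = 33 m

33


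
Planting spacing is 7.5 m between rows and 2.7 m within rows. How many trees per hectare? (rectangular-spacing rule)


Formula: TPH = 10000 m^2/ha / (spacing_x * spacing_y)
Area per tree = 7.5 m * 2.7 m = 20.25 m^2
TPH = 10000 / 20.25 = 494 trees/ha

494


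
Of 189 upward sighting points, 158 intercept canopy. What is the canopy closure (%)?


Formula: Canopy closure = covered points / total points * 100
Closure = 158 / 189 * 100
Closure = 0.836 * 100 = 83.6%

83.6


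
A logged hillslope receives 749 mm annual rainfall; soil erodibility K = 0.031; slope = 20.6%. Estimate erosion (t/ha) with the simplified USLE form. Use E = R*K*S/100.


Formula: E = R * K * S / 100  (simplified USLE)
R * K = 749 * 0.031 = 23.219
E = 23.219 * 20.6 / 100 = 4.78 t/ha

4.78


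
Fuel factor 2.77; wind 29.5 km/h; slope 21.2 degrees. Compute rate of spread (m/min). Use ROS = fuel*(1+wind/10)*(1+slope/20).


Formula: ROS = fuel * (1 + wind/10) * (1 + slope/20)
Wind factor = 1 + 29.5/10 = 3.95
Slope factor = 1 + 21.2/20 = 2.06
ROS = 2.77 * 3.95 * 2.06 = 22.54 m/min

22.54


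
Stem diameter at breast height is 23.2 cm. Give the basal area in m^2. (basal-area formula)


Formula: BA = pi * (DBH/2)^2 / 10000  (cm^2 to m^2)
Radius = DBH/2 = 23.2/2 = 11.6 cm
BA = pi * 11.6^2 / 10000
   = 422.7327 cm^2 / 10000
   = 0.0423 m^2

0.0423


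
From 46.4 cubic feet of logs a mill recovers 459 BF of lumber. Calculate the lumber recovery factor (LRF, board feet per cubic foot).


Formula: LRF = Lumber Output (BF) / Log Input (ft^3)
LRF = 459 BF / 46.4 ft^3
LRF = 9.89 BF/ft^3

9.89


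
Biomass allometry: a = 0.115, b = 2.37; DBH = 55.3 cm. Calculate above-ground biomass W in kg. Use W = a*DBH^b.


Formula: W = a * DBH^b  (allometric power law)
DBH^b = 55.3^2.37 = 13497.6624
W = 0.115 * 13497.6624 = 1552.2 kg

1552.2


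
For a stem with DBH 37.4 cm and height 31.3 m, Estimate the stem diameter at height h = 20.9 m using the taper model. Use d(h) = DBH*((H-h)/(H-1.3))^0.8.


Taper: d(h) = DBH * ((H - h) / (H - 1.3))^0.8
Numerator = H - h = 31.3 - 20.9 = 10.4 m
Denominator = H - 1.3 = 31.3 - 1.3 = 30.0 m
Ratio = 10.4 / 30.0 = 0.34667
d = 37.4 * 0.34667^0.8 = 16.0 cm

16.0


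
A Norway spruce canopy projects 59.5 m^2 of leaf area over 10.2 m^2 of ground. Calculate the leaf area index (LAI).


Formula: LAI = total leaf area / ground area  (dimensionless)
LAI = 59.5 m^2 / 10.2 m^2
LAI = 5.83

5.83


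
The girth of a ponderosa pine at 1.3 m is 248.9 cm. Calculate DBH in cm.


Formula: DBH = C / pi
DBH = 248.9 / pi
pi = 3.14159...
DBH = 79.2 cm

79.2


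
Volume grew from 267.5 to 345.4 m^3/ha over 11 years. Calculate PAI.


Formula: PAI = (V_T2 - V_T1) / (T2 - T1)
Volume increment = 345.4 - 267.5 = 77.9 m^3/ha
PAI = 77.9 / 11 = 7.08 m^3/ha/year

7.08


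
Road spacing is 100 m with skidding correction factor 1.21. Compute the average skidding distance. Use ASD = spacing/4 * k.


Formula: ASD = (spacing / 4) * correction
Uncorrected distance = spacing / 4 = 100 / 4 = 25 m
ASD = 25 * 1.21 = 30 m

30


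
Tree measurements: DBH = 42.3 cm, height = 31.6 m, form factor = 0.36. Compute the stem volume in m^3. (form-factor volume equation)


Formula: V = pi * (DBH/200)^2 * H * ff
Radius = DBH/200 = 42.3/200 = 0.2115 m
Radius^2 = 0.2115^2 = 0.04473225 m^2
V = pi * 0.04473225 * 31.6 * 0.36
V = 1.599 m^3

1.599


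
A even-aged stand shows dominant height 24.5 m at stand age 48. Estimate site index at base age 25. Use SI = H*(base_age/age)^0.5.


Formula: SI = H_dom * (base_age / age)^0.5
Age ratio = 25 / 48 = 0.52083
sqrt(age_ratio) = 0.72169
SI = 24.5 * 0.72169 = 17.7 m

17.7


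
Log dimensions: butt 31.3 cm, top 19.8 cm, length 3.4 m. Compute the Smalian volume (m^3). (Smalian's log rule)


Smalian: V = (A1 + A2)/2 * L,  A = pi*(D/200)^2
A1 = pi*(31.3/200)^2 = 0.076945 m^2
A2 = pi*(19.8/200)^2 = 0.030791 m^2
V = (0.076945+0.030791)/2*3.4 = 0.1832 m^3

0.1832


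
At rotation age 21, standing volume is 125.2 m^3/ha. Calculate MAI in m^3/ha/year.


Formula: MAI = Total Volume / Stand Age
MAI = 125.2 m^3/ha / 21 years
MAI = 5.96 m^3/ha/year

5.96


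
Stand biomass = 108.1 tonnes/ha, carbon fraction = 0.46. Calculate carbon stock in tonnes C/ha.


Formula: Carbon Stock = Biomass * Carbon Fraction
C = 108.1 t/ha * 0.46
C = 49.7 t C/ha

49.7


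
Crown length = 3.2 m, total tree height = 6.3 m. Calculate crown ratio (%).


Formula: Crown Ratio = (Crown Length / Total Height) * 100
CR = (3.2 m / 6.3 m) * 100
CR = 0.5079 * 100 = 50.8%

50.8


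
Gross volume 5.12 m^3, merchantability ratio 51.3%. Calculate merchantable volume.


Formula: MV = V_total * (merchantable_pct / 100)
Merchantable fraction = 51.3% / 100 = 0.513
MV = 5.12 m^3 * 0.513 = 2.627 m^3

2.627


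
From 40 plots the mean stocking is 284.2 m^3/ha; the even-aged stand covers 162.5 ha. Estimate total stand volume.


Formula: Total Volume = Mean Volume per ha * Total Area
Total Volume = 284.2 m^3/ha * 162.5 ha
Total Volume = 46183 m^3

46183


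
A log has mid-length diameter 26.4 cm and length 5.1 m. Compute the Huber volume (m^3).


Huber: V = Am * L,  Am = pi*(Dm/200)^2
Am = pi*(26.4/200)^2 = 0.054739 m^2
V = 0.054739*5.1 = 0.2792 m^3

0.2792


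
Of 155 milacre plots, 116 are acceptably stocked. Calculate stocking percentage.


Formula: Stocking % = stocked plots / total plots * 100
Stocking = 116 / 155 * 100
Stocking = 0.7484 * 100 = 74.8%

74.8


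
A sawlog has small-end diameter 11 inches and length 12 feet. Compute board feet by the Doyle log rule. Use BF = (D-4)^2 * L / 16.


Doyle: BF = (D - 4)^2 * L / 16
Adjusted diameter = 11 - 4 = 7 in
(D-4)^2 = 7^2 = 49
BF = 49 * 12 / 16 = 37 BF

37


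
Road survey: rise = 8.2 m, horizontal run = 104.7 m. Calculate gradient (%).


Formula: Gradient = rise / run * 100
Gradient = 8.2 / 104.7 * 100 = 7.8%

7.8


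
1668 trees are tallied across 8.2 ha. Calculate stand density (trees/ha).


Formula: Stand Density = N_trees / Area_ha
Density = 1668 trees / 8.2 ha
Density = 203 trees/ha

203


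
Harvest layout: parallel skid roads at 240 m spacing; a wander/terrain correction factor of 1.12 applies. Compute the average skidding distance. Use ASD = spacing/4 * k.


Formula: ASD = (spacing / 4) * correction
Uncorrected distance = spacing / 4 = 240 / 4 = 60 m
ASD = 60 * 1.12 = 67 m

67


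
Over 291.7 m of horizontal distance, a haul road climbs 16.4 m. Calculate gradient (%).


Formula: Gradient = rise / run * 100
Gradient = 16.4 / 291.7 * 100 = 5.6%

5.6


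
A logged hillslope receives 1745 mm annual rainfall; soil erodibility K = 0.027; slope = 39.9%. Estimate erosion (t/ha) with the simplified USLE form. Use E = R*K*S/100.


Formula: E = R * K * S / 100  (simplified USLE)
R * K = 1745 * 0.027 = 47.115
E = 47.115 * 39.9 / 100 = 18.8 t/ha

18.8


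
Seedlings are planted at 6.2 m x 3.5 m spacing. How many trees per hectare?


Formula: TPH = 10000 m^2/ha / (spacing_x * spacing_y)
Area per tree = 6.2 m * 3.5 m = 21.7 m^2
TPH = 10000 / 21.7 = 461 trees/ha

461


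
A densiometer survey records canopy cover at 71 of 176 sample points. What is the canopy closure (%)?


Formula: Canopy closure = covered points / total points * 100
Closure = 71 / 176 * 100
Closure = 0.4034 * 100 = 40.3%

40.3


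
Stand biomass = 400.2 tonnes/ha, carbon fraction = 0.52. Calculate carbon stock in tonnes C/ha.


Formula: Carbon Stock = Biomass * Carbon Fraction
C = 400.2 t/ha * 0.52
C = 208.1 t C/ha

208.1


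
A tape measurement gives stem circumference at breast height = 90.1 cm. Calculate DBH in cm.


Formula: DBH = C / pi
DBH = 90.1 / pi
pi = 3.14159...
DBH = 28.7 cm

28.7


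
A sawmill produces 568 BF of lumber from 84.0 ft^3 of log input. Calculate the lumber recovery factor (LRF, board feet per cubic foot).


Formula: LRF = Lumber Output (BF) / Log Input (ft^3)
LRF = 568 BF / 84.0 ft^3
LRF = 6.76 BF/ft^3

6.76


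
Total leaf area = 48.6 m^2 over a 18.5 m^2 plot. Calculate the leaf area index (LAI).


Formula: LAI = total leaf area / ground area  (dimensionless)
LAI = 48.6 m^2 / 18.5 m^2
LAI = 2.63

2.63


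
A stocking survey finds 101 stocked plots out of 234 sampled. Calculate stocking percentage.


Formula: Stocking % = stocked plots / total plots * 100
Stocking = 101 / 234 * 100
Stocking = 0.4316 * 100 = 43.2%

43.2


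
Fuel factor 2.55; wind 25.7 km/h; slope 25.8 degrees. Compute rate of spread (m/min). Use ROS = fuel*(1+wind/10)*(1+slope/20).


Formula: ROS = fuel * (1 + wind/10) * (1 + slope/20)
Wind factor = 1 + 25.7/10 = 3.57
Slope factor = 1 + 25.8/20 = 2.29
ROS = 2.55 * 3.57 * 2.29 = 20.85 m/min

20.85


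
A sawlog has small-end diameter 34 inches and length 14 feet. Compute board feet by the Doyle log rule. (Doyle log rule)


Doyle: BF = (D - 4)^2 * L / 16
Adjusted diameter = 34 - 4 = 30 in
(D-4)^2 = 30^2 = 900
BF = 900 * 14 / 16 = 788 BF

788


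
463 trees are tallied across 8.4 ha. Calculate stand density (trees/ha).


Formula: Stand Density = N_trees / Area_ha
Density = 463 trees / 8.4 ha
Density = 55 trees/ha

55


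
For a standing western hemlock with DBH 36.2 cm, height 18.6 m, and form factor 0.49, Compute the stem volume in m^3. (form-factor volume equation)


Formula: V = pi * (DBH/200)^2 * H * ff
Radius = DBH/200 = 36.2/200 = 0.181 m
Radius^2 = 0.181^2 = 0.032761 m^2
V = pi * 0.032761 * 18.6 * 0.49
V = 0.938 m^3

0.938


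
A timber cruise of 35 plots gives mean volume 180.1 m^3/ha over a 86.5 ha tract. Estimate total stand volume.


Formula: Total Volume = Mean Volume per ha * Total Area
Total Volume = 180.1 m^3/ha * 86.5 ha
Total Volume = 15579 m^3

15579


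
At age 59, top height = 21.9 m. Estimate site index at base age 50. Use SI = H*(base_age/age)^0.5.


Formula: SI = H_dom * (base_age / age)^0.5
Age ratio = 50 / 59 = 0.84746
sqrt(age_ratio) = 0.92057
SI = 21.9 * 0.92057 = 20.2 m

20.2


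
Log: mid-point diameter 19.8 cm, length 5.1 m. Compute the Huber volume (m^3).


Huber: V = Am * L,  Am = pi*(Dm/200)^2
Am = pi*(19.8/200)^2 = 0.030791 m^2
V = 0.030791*5.1 = 0.157 m^3

0.157


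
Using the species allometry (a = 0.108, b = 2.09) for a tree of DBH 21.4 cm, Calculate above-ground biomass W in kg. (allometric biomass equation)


Formula: W = a * DBH^b  (allometric power law)
DBH^b = 21.4^2.09 = 603.3437
W = 0.108 * 603.3437 = 65.2 kg

65.2


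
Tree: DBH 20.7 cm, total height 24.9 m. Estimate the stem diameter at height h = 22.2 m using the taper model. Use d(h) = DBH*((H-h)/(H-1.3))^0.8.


Taper: d(h) = DBH * ((H - h) / (H - 1.3))^0.8
Numerator = H - h = 24.9 - 22.2 = 2.7 m
Denominator = H - 1.3 = 24.9 - 1.3 = 23.6 m
Ratio = 2.7 / 23.6 = 0.11441
d = 20.7 * 0.11441^0.8 = 3.7 cm

3.7


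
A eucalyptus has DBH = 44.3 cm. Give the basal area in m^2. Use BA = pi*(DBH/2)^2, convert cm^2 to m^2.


Formula: BA = pi * (DBH/2)^2 / 10000  (cm^2 to m^2)
Radius = DBH/2 = 44.3/2 = 22.15 cm
BA = pi * 22.15^2 / 10000
   = 1541.336 cm^2 / 10000
   = 0.1541 m^2

0.1541


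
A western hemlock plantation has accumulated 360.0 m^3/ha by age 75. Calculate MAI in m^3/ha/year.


Formula: MAI = Total Volume / Stand Age
MAI = 360.0 m^3/ha / 75 years
MAI = 4.8 m^3/ha/year

4.8


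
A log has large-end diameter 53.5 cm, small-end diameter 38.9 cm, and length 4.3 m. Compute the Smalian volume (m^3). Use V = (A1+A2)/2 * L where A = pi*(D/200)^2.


Smalian: V = (A1 + A2)/2 * L,  A = pi*(D/200)^2
A1 = pi*(53.5/200)^2 = 0.224801 m^2
A2 = pi*(38.9/200)^2 = 0.118847 m^2
V = (0.224801+0.118847)/2*4.3 = 0.7388 m^3

0.7388


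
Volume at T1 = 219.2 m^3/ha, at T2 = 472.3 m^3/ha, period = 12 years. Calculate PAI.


Formula: PAI = (V_T2 - V_T1) / (T2 - T1)
Volume increment = 472.3 - 219.2 = 253.1 m^3/ha
PAI = 253.1 / 12 = 21.09 m^3/ha/year

21.09


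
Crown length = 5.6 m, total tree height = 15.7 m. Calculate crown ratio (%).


Formula: Crown Ratio = (Crown Length / Total Height) * 100
CR = (5.6 m / 15.7 m) * 100
CR = 0.3567 * 100 = 35.7%

35.7


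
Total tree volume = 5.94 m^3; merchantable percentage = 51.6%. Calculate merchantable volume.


Formula: MV = V_total * (merchantable_pct / 100)
Merchantable fraction = 51.6% / 100 = 0.516
MV = 5.94 m^3 * 0.516 = 3.065 m^3

3.065


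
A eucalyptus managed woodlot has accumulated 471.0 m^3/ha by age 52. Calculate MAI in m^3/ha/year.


Formula: MAI = Total Volume / Stand Age
MAI = 471.0 m^3/ha / 52 years
MAI = 9.06 m^3/ha/year

9.06


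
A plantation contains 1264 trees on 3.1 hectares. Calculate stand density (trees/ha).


Formula: Stand Density = N_trees / Area_ha
Density = 1264 trees / 3.1 ha
Density = 408 trees/ha

408


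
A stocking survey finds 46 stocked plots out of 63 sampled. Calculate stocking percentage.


Formula: Stocking % = stocked plots / total plots * 100
Stocking = 46 / 63 * 100
Stocking = 0.7302 * 100 = 73.0%

73.0


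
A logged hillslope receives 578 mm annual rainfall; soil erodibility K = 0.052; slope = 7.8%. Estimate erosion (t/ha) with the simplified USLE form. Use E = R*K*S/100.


Formula: E = R * K * S / 100  (simplified USLE)
R * K = 578 * 0.052 = 30.056
E = 30.056 * 7.8 / 100 = 2.34 t/ha

2.34


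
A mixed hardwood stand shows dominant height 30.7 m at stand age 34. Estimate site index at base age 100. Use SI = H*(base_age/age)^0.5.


Formula: SI = H_dom * (base_age / age)^0.5
Age ratio = 100 / 34 = 2.94118
sqrt(age_ratio) = 1.71499
SI = 30.7 * 1.71499 = 52.7 m

52.7


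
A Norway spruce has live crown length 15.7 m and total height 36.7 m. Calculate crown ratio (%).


Formula: Crown Ratio = (Crown Length / Total Height) * 100
CR = (15.7 m / 36.7 m) * 100
CR = 0.4278 * 100 = 42.8%

42.8


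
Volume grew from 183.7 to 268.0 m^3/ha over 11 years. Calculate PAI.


Formula: PAI = (V_T2 - V_T1) / (T2 - T1)
Volume increment = 268.0 - 183.7 = 84.3 m^3/ha
PAI = 84.3 / 11 = 7.66 m^3/ha/year

7.66


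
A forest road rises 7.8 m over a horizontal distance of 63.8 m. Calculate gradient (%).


Formula: Gradient = rise / run * 100
Gradient = 7.8 / 63.8 * 100 = 12.2%

12.2


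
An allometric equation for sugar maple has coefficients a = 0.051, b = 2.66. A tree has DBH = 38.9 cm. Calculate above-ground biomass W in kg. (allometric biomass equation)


Formula: W = a * DBH^b  (allometric power law)
DBH^b = 38.9^2.66 = 16953.7564
W = 0.051 * 16953.7564 = 864.6 kg

864.6


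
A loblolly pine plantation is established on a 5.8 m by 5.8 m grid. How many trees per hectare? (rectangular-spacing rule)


Formula: TPH = 10000 m^2/ha / (spacing_x * spacing_y)
Area per tree = 5.8 m * 5.8 m = 33.64 m^2
TPH = 10000 / 33.64 = 297 trees/ha

297


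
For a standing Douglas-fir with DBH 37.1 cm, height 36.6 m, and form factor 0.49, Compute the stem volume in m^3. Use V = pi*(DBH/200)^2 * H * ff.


Formula: V = pi * (DBH/200)^2 * H * ff
Radius = DBH/200 = 37.1/200 = 0.1855 m
Radius^2 = 0.1855^2 = 0.03441025 m^2
V = pi * 0.03441025 * 36.6 * 0.49
V = 1.939 m^3

1.939


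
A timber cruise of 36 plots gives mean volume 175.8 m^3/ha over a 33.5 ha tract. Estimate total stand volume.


Formula: Total Volume = Mean Volume per ha * Total Area
Total Volume = 175.8 m^3/ha * 33.5 ha
Total Volume = 5889 m^3

5889


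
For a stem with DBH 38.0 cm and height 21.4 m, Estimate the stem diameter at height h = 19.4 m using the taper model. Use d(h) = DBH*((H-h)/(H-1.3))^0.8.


Taper: d(h) = DBH * ((H - h) / (H - 1.3))^0.8
Numerator = H - h = 21.4 - 19.4 = 2.0 m
Denominator = H - 1.3 = 21.4 - 1.3 = 20.1 m
Ratio = 2.0 / 20.1 = 0.0995
d = 38.0 * 0.0995^0.8 = 6.0 cm

6.0


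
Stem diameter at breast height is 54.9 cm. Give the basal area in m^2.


Formula: BA = pi * (DBH/2)^2 / 10000  (cm^2 to m^2)
Radius = DBH/2 = 54.9/2 = 27.45 cm
BA = pi * 27.45^2 / 10000
   = 2367.1979 cm^2 / 10000
   = 0.2367 m^2

0.2367


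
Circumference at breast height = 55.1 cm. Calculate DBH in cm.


Formula: DBH = C / pi
DBH = 55.1 / pi
pi = 3.14159...
DBH = 17.5 cm

17.5


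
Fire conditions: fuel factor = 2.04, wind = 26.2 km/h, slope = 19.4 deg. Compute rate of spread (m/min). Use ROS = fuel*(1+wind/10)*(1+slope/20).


Formula: ROS = fuel * (1 + wind/10) * (1 + slope/20)
Wind factor = 1 + 26.2/10 = 3.62
Slope factor = 1 + 19.4/20 = 1.97
ROS = 2.04 * 3.62 * 1.97 = 14.55 m/min

14.55


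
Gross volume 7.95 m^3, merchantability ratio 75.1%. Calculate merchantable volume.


Formula: MV = V_total * (merchantable_pct / 100)
Merchantable fraction = 75.1% / 100 = 0.751
MV = 7.95 m^3 * 0.751 = 5.97 m^3

5.97


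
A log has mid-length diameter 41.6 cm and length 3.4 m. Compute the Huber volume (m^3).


Huber: V = Am * L,  Am = pi*(Dm/200)^2
Am = pi*(41.6/200)^2 = 0.135918 m^2
V = 0.135918*3.4 = 0.4621 m^3

0.4621


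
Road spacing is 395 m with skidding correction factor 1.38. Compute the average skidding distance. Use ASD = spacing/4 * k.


Formula: ASD = (spacing / 4) * correction
Uncorrected distance = spacing / 4 = 395 / 4 = 98.75 m
ASD = 98.75 * 1.38 = 136 m

136


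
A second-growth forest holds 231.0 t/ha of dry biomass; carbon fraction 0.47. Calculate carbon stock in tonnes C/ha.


Formula: Carbon Stock = Biomass * Carbon Fraction
C = 231.0 t/ha * 0.47
C = 108.6 t C/ha

108.6


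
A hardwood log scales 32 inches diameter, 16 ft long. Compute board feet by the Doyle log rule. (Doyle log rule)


Doyle: BF = (D - 4)^2 * L / 16
Adjusted diameter = 32 - 4 = 28 in
(D-4)^2 = 28^2 = 784
BF = 784 * 16 / 16 = 784 BF

784
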